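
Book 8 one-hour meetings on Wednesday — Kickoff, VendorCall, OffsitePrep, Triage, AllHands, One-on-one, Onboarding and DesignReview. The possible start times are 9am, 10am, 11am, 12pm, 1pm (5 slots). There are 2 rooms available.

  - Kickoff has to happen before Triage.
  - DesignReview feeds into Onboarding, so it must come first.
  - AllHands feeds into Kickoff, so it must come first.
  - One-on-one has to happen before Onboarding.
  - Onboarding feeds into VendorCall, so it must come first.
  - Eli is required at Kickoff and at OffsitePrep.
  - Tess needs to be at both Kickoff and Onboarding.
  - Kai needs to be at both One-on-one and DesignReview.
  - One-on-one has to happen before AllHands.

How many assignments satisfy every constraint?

25

Splitting on Kickoff: it can be 11am (10), 12pm (15). Listing each branch's schedules as (VendorCall, OffsitePrep, Triage, AllHands, One-on-one, Onboarding, DesignReview):
Kickoff=11am: (1pm,9am,12pm,10am,9am,12pm,10am) (1pm,9am,12pm,10am,9am,12pm,11am) (1pm,9am,1pm,10am,9am,12pm,10am) (1pm,9am,1pm,10am,9am,12pm,11am) (1pm,10am,12pm,10am,9am,12pm,11am) (1pm,10am,1pm,10am,9am,12pm,11am) (1pm,12pm,1pm,10am,9am,12pm,10am) (1pm,12pm,1pm,10am,9am,12pm,11am) (1pm,1pm,12pm,10am,9am,12pm,10am) (1pm,1pm,12pm,10am,9am,12pm,11am) — 10.
Kickoff=12pm: (12pm,9am,1pm,10am,9am,11am,10am) (12pm,9am,1pm,11am,9am,11am,10am) (12pm,9am,1pm,11am,10am,11am,9am) (12pm,10am,1pm,11am,9am,11am,10am) (12pm,10am,1pm,11am,10am,11am,9am) (12pm,11am,1pm,10am,9am,11am,10am) (12pm,1pm,1pm,10am,9am,11am,10am) (12pm,1pm,1pm,11am,9am,11am,10am) (12pm,1pm,1pm,11am,10am,11am,9am) (1pm,9am,1pm,10am,9am,11am,10am) (1pm,9am,1pm,11am,9am,11am,10am) (1pm,9am,1pm,11am,10am,11am,9am) (1pm,10am,1pm,11am,9am,11am,10am) (1pm,10am,1pm,11am,10am,11am,9am) (1pm,11am,1pm,10am,9am,11am,10am) — 15.
Summing: 10 + 15 = 25.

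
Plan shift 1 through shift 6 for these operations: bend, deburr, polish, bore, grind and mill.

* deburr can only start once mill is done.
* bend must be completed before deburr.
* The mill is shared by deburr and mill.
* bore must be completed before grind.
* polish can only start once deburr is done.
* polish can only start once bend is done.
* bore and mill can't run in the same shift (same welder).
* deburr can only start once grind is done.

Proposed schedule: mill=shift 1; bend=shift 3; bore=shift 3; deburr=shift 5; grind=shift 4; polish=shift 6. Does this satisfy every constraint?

Valid

bore must be completed before grind — holds.
The mill is shared by deburr and mill — holds.
deburr can only start once grind is done — holds.
bore and mill can't run in the same shift (same welder) — holds.
deburr can only start once mill is done — holds.
polish can only start once bend is done — holds.
polish can only start once deburr is done — holds.
bend must be completed before deburr — holds.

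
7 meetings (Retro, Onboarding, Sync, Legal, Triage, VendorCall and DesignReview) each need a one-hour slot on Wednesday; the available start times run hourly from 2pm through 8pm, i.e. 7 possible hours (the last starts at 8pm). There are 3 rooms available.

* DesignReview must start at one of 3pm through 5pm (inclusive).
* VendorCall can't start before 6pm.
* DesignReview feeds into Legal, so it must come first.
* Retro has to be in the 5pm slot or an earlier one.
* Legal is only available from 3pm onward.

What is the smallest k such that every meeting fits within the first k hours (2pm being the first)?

5 hours

The precedence chain requires at least 2 distinct hours.
With at most 3 per hour and 7 meetings, at least 3 hours are needed.
VendorCall can't be placed before 6pm — that is hour 5 counting from 2pm — so the schedule must run through at least 5 hours.
5 works (last occupied hour: 6pm): for example Onboarding=2pm, Legal=4pm, Triage=3pm, DesignReview=3pm, VendorCall=6pm, Sync=2pm, Retro=2pm.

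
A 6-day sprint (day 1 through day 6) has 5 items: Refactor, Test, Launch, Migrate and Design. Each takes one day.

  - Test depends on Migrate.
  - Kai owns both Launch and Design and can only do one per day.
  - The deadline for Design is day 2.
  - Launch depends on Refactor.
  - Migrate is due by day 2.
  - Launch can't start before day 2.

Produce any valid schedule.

Migrate=day 1; Design=day 1; Test=day 2; Refactor=day 1; Launch=day 2

Checking: Migrate(day 1) before Test(day 2); Refactor(day 1) before Launch(day 2); Launch(day 2) != Design(day 1); Launch=day 2 in [day 2,day 6]; Design=day 1 in [day 1,day 2]; Migrate=day 1 in [day 1,day 2].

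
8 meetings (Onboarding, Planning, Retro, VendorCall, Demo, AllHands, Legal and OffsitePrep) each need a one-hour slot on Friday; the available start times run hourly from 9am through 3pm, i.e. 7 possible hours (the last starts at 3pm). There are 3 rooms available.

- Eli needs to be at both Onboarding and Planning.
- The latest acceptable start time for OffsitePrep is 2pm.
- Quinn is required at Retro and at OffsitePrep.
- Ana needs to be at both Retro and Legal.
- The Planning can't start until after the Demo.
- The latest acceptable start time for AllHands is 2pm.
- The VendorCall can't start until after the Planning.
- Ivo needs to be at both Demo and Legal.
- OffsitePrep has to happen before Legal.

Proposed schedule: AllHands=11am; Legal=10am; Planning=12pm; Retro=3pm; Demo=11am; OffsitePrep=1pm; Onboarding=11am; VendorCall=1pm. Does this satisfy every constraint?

No. OffsitePrep has to happen before Legal is not satisfied.

The Planning can't start until after the Demo — holds.
OffsitePrep has to happen before Legal — violated.
There are 3 rooms available — holds.
The VendorCall can't start until after the Planning — holds.
Ana needs to be at both Retro and Legal — holds.
The latest acceptable start time for AllHands is 2pm — holds.
The latest acceptable start time for OffsitePrep is 2pm — holds.
Ivo needs to be at both Demo and Legal — holds.
Eli needs to be at both Onboarding and Planning — holds.
Quinn is required at Retro and at OffsitePrep — holds.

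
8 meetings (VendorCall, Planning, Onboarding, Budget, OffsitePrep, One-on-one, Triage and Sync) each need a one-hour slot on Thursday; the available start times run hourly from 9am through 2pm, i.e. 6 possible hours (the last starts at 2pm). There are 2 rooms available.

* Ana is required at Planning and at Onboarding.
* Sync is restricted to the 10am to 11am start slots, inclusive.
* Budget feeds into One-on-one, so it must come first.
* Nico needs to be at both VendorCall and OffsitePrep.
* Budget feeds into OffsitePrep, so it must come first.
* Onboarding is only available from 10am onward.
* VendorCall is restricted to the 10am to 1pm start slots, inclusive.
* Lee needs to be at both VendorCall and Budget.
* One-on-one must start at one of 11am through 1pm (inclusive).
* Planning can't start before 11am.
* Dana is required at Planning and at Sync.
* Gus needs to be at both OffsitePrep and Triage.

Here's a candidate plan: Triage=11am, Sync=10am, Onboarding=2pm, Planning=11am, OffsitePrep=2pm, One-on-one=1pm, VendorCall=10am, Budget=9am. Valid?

Yes, all constraints hold

Gus needs to be at both OffsitePrep and Triage — holds.
Planning can't start before 11am — holds.
Ana is required at Planning and at Onboarding — holds.
Dana is required at Planning and at Sync — holds.
Nico needs to be at both VendorCall and OffsitePrep — holds.
Budget feeds into OffsitePrep, so it must come first — holds.
Sync is restricted to the 10am to 11am start slots, inclusive — holds.
VendorCall is restricted to the 10am to 1pm start slots, inclusive — holds.
Budget feeds into One-on-one, so it must come first — holds.
There are 2 rooms available — holds.
One-on-one must start at one of 11am through 1pm (inclusive) — holds.
Onboarding is only available from 10am onward — holds.
Lee needs to be at both VendorCall and Budget — holds.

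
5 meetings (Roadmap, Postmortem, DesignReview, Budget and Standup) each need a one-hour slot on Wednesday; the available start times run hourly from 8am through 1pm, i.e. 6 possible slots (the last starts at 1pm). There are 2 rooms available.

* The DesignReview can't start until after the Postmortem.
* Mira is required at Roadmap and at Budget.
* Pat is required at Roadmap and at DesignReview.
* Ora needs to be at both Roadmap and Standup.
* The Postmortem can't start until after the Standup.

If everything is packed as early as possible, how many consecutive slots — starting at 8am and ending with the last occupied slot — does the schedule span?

3 slots

The precedence chain requires at least 3 distinct slots.
With at most 2 per slot and 5 meetings, at least 3 slots are needed.
3 works (last occupied slot: 10am): for example DesignReview in 10am; Standup in 8am; Postmortem in 9am; Roadmap in 9am; Budget in 8am.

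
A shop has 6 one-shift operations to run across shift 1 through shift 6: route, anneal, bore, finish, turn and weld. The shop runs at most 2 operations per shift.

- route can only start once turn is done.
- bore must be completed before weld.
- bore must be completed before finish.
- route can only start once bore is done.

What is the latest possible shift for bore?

Downstream work caps bore at shift 5.
bore at shift 4 is achievable: route=shift 5, turn=shift 1, weld=shift 6, bore=shift 4, finish=shift 5, anneal=shift 1.
Nothing later works — the capacity limit rule out every shift after shift 4.

shift 4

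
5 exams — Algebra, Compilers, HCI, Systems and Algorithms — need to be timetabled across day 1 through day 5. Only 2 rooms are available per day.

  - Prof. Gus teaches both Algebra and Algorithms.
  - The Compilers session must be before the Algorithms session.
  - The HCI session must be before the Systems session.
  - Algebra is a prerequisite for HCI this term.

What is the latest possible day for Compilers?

Downstream work caps Compilers at day 4.
Compilers at day 4 is achievable: Compilers in day 4; HCI in day 2; Algebra in day 1; Algorithms in day 5; Systems in day 3.

day 4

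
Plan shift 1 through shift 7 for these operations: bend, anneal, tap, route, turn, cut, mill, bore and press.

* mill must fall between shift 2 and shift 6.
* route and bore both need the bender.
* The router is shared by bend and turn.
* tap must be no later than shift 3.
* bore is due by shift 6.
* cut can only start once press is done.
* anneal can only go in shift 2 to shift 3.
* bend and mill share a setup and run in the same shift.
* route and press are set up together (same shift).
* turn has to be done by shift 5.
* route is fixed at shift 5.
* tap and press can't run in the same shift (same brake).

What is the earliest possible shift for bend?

shift 2

Bend must be in the same shift as mill, which can't be before shift 2, so bend is at least shift 2; bend must be in the same shift as mill, which can't be after shift 6, so bend is at most shift 6.
bend at shift 2 is achievable: press in shift 5, cut in shift 6, bend in shift 2, anneal in shift 2, tap in shift 1, route in shift 5, bore in shift 1, mill in shift 2, turn in shift 1.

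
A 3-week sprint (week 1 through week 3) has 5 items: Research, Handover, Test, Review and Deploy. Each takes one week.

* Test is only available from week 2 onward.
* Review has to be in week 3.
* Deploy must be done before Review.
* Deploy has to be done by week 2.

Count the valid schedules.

36

Splitting on Research: it can be week 1 (12), week 2 (12), week 3 (12). Listing each branch's schedules as (Handover, Test, Review, Deploy) by week number:
Research=week 1: (1,2,3,1) (1,2,3,2) (1,3,3,1) (1,3,3,2) (2,2,3,1) (2,2,3,2) (2,3,3,1) (2,3,3,2) (3,2,3,1) (3,2,3,2) (3,3,3,1) (3,3,3,2) — 12.
Research=week 2: (1,2,3,1) (1,2,3,2) (1,3,3,1) (1,3,3,2) (2,2,3,1) (2,2,3,2) (2,3,3,1) (2,3,3,2) (3,2,3,1) (3,2,3,2) (3,3,3,1) (3,3,3,2) — 12.
Research=week 3: (1,2,3,1) (1,2,3,2) (1,3,3,1) (1,3,3,2) (2,2,3,1) (2,2,3,2) (2,3,3,1) (2,3,3,2) (3,2,3,1) (3,2,3,2) (3,3,3,1) (3,3,3,2) — 12.
Summing: 12 + 12 + 12 = 36.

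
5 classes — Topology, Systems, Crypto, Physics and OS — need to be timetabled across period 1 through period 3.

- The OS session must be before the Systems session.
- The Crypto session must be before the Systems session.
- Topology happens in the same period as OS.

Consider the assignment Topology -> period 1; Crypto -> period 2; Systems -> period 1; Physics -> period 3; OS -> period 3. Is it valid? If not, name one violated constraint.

No — it violates: The OS session must be before the Systems session

The OS session must be before the Systems session — violated.
The Crypto session must be before the Systems session — violated.
Topology happens in the same period as OS — violated.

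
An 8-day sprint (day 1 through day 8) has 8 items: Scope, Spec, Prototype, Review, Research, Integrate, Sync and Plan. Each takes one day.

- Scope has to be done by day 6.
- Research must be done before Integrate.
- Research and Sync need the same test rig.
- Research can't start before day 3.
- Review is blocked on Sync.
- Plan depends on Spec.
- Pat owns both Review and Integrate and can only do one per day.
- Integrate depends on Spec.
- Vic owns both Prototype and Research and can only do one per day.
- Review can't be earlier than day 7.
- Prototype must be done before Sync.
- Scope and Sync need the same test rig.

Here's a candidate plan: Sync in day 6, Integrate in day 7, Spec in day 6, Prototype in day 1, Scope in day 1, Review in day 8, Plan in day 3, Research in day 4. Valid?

Invalid. Plan depends on Spec.

Research can't start before day 3 — holds.
Integrate depends on Spec — holds.
Research and Sync need the same test rig — holds.
Plan depends on Spec — violated.
Scope has to be done by day 6 — holds.
Prototype must be done before Sync — holds.
Pat owns both Review and Integrate and can only do one per day — holds.
Research must be done before Integrate — holds.
Review can't be earlier than day 7 — holds.
Vic owns both Prototype and Research and can only do one per day — holds.
Scope and Sync need the same test rig — holds.
Review is blocked on Sync — holds.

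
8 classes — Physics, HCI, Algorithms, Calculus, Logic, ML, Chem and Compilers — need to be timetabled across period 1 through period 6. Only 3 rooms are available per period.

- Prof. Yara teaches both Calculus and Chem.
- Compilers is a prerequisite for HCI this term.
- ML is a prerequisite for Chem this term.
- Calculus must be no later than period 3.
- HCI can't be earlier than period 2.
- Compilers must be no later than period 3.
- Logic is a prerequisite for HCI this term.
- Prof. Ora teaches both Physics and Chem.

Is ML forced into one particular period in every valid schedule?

No

ML can be period 1 (e.g. Logic -> period 2, Algorithms -> period 2, ML -> period 1, Calculus -> period 1, Compilers -> period 1, Chem -> period 2, Physics -> period 3, HCI -> period 3) or period 2 (e.g. ML=period 2, Physics=period 2, Algorithms=period 3, HCI=period 2, Logic=period 1, Chem=period 3, Compilers=period 1, Calculus=period 1).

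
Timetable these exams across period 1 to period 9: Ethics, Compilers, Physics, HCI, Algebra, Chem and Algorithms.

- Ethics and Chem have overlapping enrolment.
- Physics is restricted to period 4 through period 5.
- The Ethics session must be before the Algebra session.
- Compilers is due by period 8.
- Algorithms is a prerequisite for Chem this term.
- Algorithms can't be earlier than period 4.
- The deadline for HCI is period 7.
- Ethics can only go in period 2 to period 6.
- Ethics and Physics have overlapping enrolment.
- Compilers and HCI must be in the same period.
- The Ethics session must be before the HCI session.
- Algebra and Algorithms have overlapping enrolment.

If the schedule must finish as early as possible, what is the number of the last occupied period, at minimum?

The precedence chain requires at least 2 distinct periods.
Propagating the time windows through the other constraints, Chem can't land before period 5, so the schedule must run through at least period 5.
5 works (last occupied period: period 5): for example Algorithms=period 4, HCI=period 3, Compilers=period 3, Ethics=period 2, Physics=period 4, Algebra=period 3, Chem=period 5.

5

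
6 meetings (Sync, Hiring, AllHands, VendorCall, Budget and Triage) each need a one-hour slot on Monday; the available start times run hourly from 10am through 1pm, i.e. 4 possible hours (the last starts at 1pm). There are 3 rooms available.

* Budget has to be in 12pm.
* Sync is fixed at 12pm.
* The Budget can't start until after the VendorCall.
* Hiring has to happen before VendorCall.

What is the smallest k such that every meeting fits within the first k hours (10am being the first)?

The precedence chain requires at least 3 distinct hours.
With at most 3 per hour and 6 meetings, at least 2 hours are needed.
3 works (last occupied hour: 12pm): for example Hiring=10am, Triage=10am, Sync=12pm, AllHands=10am, Budget=12pm, VendorCall=11am.

3 hours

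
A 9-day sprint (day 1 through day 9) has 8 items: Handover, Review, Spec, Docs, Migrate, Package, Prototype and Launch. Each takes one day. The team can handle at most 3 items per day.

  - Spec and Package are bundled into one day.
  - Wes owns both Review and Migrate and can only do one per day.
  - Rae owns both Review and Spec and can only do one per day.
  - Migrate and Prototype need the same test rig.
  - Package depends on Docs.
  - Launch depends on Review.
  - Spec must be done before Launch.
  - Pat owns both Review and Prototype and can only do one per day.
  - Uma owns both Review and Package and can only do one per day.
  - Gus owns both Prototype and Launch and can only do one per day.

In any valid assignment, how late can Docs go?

day 7

Downstream work caps Docs at day 7.
Docs at day 7 is achievable: Migrate -> day 2; Prototype -> day 3; Spec -> day 8; Docs -> day 7; Package -> day 8; Review -> day 1; Launch -> day 9; Handover -> day 1.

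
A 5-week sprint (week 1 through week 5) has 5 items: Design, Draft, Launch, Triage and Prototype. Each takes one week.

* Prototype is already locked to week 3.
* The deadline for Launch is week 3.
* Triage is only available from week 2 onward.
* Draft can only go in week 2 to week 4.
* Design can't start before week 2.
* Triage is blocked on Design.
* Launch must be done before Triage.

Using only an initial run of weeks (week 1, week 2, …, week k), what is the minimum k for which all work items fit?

3

The precedence chain requires at least 2 distinct weeks.
Prototype can't be placed before week 3, so the schedule must run through at least week 3.
3 works (last occupied week: week 3): for example Prototype in week 3; Draft in week 2; Triage in week 3; Launch in week 1; Design in week 2.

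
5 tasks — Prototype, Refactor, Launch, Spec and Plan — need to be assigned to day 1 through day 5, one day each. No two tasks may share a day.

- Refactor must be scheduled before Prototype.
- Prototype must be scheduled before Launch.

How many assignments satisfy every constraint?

20

Splitting on Prototype: it can be day 2 (6), day 3 (8), day 4 (6). Listing each branch's schedules as (Refactor, Launch, Spec, Plan) by day number:
Prototype=day 2: (1,3,4,5) (1,3,5,4) (1,4,3,5) (1,4,5,3) (1,5,3,4) (1,5,4,3) — 6.
Prototype=day 3: (1,4,2,5) (1,4,5,2) (1,5,2,4) (1,5,4,2) (2,4,1,5) (2,4,5,1) (2,5,1,4) (2,5,4,1) — 8.
Prototype=day 4: (1,5,2,3) (1,5,3,2) (2,5,1,3) (2,5,3,1) (3,5,1,2) (3,5,2,1) — 6.
Summing: 6 + 8 + 6 = 20.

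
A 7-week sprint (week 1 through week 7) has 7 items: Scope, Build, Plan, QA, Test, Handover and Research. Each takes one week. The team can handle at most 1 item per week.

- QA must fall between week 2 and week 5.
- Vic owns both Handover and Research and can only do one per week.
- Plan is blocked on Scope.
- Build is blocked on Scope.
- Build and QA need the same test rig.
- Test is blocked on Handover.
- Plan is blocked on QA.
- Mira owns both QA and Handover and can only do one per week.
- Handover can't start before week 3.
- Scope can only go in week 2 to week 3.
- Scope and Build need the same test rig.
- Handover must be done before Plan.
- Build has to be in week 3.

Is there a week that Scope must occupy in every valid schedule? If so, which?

week 2

Scope's window is week 2–week 3.
Build is fixed at week 3, and Scope can't share a week with Build.
So Scope must be week 2.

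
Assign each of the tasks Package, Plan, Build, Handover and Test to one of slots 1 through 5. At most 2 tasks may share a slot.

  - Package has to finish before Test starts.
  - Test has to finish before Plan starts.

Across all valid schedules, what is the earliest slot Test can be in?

2

Precedence pushes Test to at least 2; downstream work caps Test at 4.
Test at 2 is achievable: Plan=3, Package=1, Test=2, Build=1, Handover=2.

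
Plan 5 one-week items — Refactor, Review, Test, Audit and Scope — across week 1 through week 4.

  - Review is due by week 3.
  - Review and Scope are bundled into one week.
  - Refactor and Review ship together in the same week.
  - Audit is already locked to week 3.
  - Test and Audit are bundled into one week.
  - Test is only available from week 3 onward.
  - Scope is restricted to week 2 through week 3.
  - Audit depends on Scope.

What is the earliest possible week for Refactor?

Refactor must be in the same week as Scope, which can't be before week 2, so Refactor is at least week 2; Refactor must be in the same week as Scope, which can't be after week 2, so Refactor is at most week 2.
Refactor at week 2 is achievable: Scope in week 2, Review in week 2, Audit in week 3, Refactor in week 2, Test in week 3.

week 2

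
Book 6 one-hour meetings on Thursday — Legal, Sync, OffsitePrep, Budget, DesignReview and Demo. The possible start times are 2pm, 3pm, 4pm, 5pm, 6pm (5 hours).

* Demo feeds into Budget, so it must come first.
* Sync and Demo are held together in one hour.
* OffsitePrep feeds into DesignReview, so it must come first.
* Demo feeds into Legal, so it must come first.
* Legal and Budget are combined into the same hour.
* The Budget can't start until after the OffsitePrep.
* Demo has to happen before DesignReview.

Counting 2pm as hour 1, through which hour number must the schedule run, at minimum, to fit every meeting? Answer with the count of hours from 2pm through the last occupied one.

The precedence chain requires at least 2 distinct hours.
2 works (last occupied hour: 3pm): for example Budget -> 3pm, Sync -> 2pm, DesignReview -> 3pm, Legal -> 3pm, Demo -> 2pm, OffsitePrep -> 2pm.

2 hours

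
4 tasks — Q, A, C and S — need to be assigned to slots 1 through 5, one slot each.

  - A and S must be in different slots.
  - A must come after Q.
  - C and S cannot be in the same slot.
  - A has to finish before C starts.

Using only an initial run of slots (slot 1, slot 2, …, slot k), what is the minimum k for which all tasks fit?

The precedence chain requires at least 3 distinct slots.
3 works (last occupied slot: 3): for example S -> 1; A -> 2; Q -> 1; C -> 3.

3 slots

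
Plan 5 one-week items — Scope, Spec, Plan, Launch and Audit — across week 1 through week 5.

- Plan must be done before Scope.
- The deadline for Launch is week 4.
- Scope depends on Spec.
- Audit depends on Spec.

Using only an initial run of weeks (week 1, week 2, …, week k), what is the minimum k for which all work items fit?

The precedence chain requires at least 2 distinct weeks.
2 works (last occupied week: week 2): for example Scope=week 2, Plan=week 1, Audit=week 2, Spec=week 1, Launch=week 1.

2 weeks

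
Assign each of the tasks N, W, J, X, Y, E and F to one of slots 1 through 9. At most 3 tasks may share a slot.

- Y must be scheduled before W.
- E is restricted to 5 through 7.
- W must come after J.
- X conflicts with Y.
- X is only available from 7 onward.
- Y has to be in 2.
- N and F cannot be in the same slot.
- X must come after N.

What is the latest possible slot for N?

Downstream work caps N at 8.
N at 8 is achievable: Y=2, F=1, J=1, W=3, E=5, N=8, X=9.

8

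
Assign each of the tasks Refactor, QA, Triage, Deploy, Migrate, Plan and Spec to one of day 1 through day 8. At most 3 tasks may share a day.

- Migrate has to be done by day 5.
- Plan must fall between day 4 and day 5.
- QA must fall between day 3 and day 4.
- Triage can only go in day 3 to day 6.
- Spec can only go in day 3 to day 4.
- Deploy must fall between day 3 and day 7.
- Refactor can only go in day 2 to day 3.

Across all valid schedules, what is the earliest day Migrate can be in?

Migrate's own window allows nothing later than day 5.
Migrate at day 1 is achievable: QA -> day 3, Deploy -> day 4, Triage -> day 3, Spec -> day 3, Migrate -> day 1, Plan -> day 4, Refactor -> day 2.

day 1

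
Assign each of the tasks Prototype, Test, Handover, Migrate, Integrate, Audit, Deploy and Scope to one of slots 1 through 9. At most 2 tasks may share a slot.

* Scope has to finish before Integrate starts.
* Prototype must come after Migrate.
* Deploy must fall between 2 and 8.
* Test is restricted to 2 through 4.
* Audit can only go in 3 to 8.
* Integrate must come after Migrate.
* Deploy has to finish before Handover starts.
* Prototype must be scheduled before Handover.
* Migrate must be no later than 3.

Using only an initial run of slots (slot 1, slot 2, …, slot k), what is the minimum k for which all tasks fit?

4

The precedence chain requires at least 3 distinct slots.
With at most 2 per slot and 8 tasks, at least 4 slots are needed.
4 works (last occupied slot: 4): for example Test=2, Prototype=3, Handover=4, Scope=1, Integrate=4, Audit=3, Migrate=1, Deploy=2.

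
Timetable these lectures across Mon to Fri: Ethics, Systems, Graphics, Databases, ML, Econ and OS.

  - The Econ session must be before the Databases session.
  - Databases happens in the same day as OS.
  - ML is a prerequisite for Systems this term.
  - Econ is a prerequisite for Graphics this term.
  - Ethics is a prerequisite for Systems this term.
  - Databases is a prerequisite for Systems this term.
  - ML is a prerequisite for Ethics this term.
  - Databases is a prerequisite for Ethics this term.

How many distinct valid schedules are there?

49

Splitting on Ethics: it can be Wed (16), Thu (33). Listing each branch's schedules as (Systems, Graphics, Databases, ML, Econ, OS):
Ethics=Wed: (Thu,Tue,Tue,Mon,Mon,Tue) (Thu,Tue,Tue,Tue,Mon,Tue) (Thu,Wed,Tue,Mon,Mon,Tue) (Thu,Wed,Tue,Tue,Mon,Tue) (Thu,Thu,Tue,Mon,Mon,Tue) (Thu,Thu,Tue,Tue,Mon,Tue) (Thu,Fri,Tue,Mon,Mon,Tue) (Thu,Fri,Tue,Tue,Mon,Tue) (Fri,Tue,Tue,Mon,Mon,Tue) (Fri,Tue,Tue,Tue,Mon,Tue) (Fri,Wed,Tue,Mon,Mon,Tue) (Fri,Wed,Tue,Tue,Mon,Tue) (Fri,Thu,Tue,Mon,Mon,Tue) (Fri,Thu,Tue,Tue,Mon,Tue) (Fri,Fri,Tue,Mon,Mon,Tue) (Fri,Fri,Tue,Tue,Mon,Tue) — 16.
Ethics=Thu: (Fri,Tue,Tue,Mon,Mon,Tue) (Fri,Tue,Tue,Tue,Mon,Tue) (Fri,Tue,Tue,Wed,Mon,Tue) (Fri,Tue,Wed,Mon,Mon,Wed) (Fri,Tue,Wed,Tue,Mon,Wed) (Fri,Tue,Wed,Wed,Mon,Wed) (Fri,Wed,Tue,Mon,Mon,Tue) (Fri,Wed,Tue,Tue,Mon,Tue) (Fri,Wed,Tue,Wed,Mon,Tue) (Fri,Wed,Wed,Mon,Mon,Wed) (Fri,Wed,Wed,Mon,Tue,Wed) (Fri,Wed,Wed,Tue,Mon,Wed) (Fri,Wed,Wed,Tue,Tue,Wed) (Fri,Wed,Wed,Wed,Mon,Wed) (Fri,Wed,Wed,Wed,Tue,Wed) (Fri,Thu,Tue,Mon,Mon,Tue) (Fri,Thu,Tue,Tue,Mon,Tue) (Fri,Thu,Tue,Wed,Mon,Tue) (Fri,Thu,Wed,Mon,Mon,Wed) (Fri,Thu,Wed,Mon,Tue,Wed) (Fri,Thu,Wed,Tue,Mon,Wed) (Fri,Thu,Wed,Tue,Tue,Wed) (Fri,Thu,Wed,Wed,Mon,Wed) (Fri,Thu,Wed,Wed,Tue,Wed) (Fri,Fri,Tue,Mon,Mon,Tue) (Fri,Fri,Tue,Tue,Mon,Tue) (Fri,Fri,Tue,Wed,Mon,Tue) (Fri,Fri,Wed,Mon,Mon,Wed) (Fri,Fri,Wed,Mon,Tue,Wed) (Fri,Fri,Wed,Tue,Mon,Wed) (Fri,Fri,Wed,Tue,Tue,Wed) (Fri,Fri,Wed,Wed,Mon,Wed) (Fri,Fri,Wed,Wed,Tue,Wed) — 33.
Summing: 16 + 33 = 49.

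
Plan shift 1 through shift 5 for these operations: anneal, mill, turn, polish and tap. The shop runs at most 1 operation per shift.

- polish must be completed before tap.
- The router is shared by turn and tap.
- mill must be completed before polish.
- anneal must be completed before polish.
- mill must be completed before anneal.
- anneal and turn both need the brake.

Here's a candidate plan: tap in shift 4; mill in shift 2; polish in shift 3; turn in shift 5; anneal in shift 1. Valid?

anneal and turn both need the brake — holds.
polish must be completed before tap — holds.
anneal must be completed before polish — holds.
mill must be completed before anneal — violated.
The shop runs at most 1 operation per shift — holds.
The router is shared by turn and tap — holds.
mill must be completed before polish — holds.

Invalid. mill must be completed before anneal.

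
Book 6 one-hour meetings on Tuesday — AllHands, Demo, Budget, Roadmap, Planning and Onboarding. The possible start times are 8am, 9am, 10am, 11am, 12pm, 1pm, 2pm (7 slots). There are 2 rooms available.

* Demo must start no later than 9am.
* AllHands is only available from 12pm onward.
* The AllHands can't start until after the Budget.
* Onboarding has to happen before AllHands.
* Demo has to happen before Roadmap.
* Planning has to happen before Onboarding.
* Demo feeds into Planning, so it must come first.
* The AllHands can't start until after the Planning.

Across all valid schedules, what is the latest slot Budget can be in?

1pm

Downstream work caps Budget at 1pm.
Budget at 1pm is achievable: AllHands in 2pm, Planning in 9am, Onboarding in 10am, Budget in 1pm, Roadmap in 9am, Demo in 8am.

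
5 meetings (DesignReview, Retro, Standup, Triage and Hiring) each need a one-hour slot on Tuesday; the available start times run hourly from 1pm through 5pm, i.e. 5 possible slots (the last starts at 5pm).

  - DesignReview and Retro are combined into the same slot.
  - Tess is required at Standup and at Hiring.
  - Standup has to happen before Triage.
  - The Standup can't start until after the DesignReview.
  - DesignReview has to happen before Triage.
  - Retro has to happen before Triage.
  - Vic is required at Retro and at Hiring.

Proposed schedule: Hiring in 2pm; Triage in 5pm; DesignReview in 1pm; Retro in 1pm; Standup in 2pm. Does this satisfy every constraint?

No. Tess is required at Standup and at Hiring is not satisfied.

Tess is required at Standup and at Hiring — violated.
The Standup can't start until after the DesignReview — holds.
Standup has to happen before Triage — holds.
DesignReview and Retro are combined into the same slot — holds.
DesignReview has to happen before Triage — holds.
Retro has to happen before Triage — holds.
Vic is required at Retro and at Hiring — holds.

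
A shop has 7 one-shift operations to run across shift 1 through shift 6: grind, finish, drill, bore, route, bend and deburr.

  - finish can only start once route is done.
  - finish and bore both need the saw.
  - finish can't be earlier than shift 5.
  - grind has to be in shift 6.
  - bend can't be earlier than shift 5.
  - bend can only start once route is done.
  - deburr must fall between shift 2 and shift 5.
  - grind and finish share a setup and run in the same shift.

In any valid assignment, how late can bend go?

shift 6

Bend is available from shift 5.
bend at shift 6 is achievable: route -> shift 1, finish -> shift 6, bend -> shift 6, bore -> shift 1, drill -> shift 1, grind -> shift 6, deburr -> shift 2.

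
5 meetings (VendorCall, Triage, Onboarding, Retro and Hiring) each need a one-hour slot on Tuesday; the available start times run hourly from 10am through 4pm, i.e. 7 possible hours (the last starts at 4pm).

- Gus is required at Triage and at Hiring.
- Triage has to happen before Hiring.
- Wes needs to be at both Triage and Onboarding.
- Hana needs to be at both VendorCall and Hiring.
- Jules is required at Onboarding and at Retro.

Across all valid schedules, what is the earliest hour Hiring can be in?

11am

Precedence pushes Hiring to at least 11am.
Hiring at 11am is achievable: Hiring -> 11am; VendorCall -> 10am; Onboarding -> 11am; Retro -> 10am; Triage -> 10am.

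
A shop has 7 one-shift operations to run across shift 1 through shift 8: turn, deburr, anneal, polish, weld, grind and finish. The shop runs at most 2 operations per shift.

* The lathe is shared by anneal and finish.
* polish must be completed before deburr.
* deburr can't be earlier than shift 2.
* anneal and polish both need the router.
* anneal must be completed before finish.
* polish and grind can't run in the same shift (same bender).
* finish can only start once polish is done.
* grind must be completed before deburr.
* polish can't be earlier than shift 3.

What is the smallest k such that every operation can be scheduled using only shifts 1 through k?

The precedence chain requires at least 2 distinct shifts.
With at most 2 per shift and 7 operations, at least 4 shifts are needed.
Propagating the time windows through the other constraints, deburr can't land before shift 4, so the schedule must run through at least shift 4.
4 works (last occupied shift: shift 4): for example finish -> shift 4, polish -> shift 3, grind -> shift 1, turn -> shift 2, weld -> shift 2, deburr -> shift 4, anneal -> shift 1.

4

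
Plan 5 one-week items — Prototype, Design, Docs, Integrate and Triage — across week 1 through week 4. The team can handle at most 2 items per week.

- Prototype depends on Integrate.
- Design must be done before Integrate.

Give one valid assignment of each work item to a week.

Triage=week 2, Integrate=week 2, Design=week 1, Prototype=week 3, Docs=week 1

Checking: Design(week 1) before Integrate(week 2); Integrate(week 2) before Prototype(week 3); max 2 per week (cap 2).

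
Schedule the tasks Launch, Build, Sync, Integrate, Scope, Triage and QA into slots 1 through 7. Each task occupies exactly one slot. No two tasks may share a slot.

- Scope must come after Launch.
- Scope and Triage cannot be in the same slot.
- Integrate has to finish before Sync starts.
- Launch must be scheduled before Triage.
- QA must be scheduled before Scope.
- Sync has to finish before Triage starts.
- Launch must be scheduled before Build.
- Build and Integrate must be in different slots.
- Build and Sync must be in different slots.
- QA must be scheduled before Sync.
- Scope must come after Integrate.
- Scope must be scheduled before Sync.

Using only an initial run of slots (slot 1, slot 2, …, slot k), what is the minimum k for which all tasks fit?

7

The precedence chain requires at least 4 distinct slots.
With at most 1 per slot and 7 tasks, at least 7 slots are needed.
7 works (last occupied slot: 7): for example Build=7, Triage=6, Integrate=2, Launch=1, QA=3, Sync=5, Scope=4.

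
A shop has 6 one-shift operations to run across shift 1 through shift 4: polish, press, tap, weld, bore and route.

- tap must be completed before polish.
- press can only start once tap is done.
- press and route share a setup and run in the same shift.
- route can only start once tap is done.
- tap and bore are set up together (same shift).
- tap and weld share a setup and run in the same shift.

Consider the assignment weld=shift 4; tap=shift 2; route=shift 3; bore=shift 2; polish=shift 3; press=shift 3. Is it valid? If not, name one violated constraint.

No — it violates: tap and weld share a setup and run in the same shift

tap must be completed before polish — holds.
press can only start once tap is done — holds.
tap and weld share a setup and run in the same shift — violated.
tap and bore are set up together (same shift) — holds.
press and route share a setup and run in the same shift — holds.
route can only start once tap is done — holds.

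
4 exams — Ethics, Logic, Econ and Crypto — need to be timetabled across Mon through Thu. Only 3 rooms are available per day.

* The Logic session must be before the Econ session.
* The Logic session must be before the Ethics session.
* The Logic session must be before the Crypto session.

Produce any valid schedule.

Ethics in Tue; Econ in Tue; Logic in Mon; Crypto in Tue

Checking: Logic(Mon) before Crypto(Tue); Logic(Mon) before Econ(Tue); Logic(Mon) before Ethics(Tue); max 3 per day (cap 3).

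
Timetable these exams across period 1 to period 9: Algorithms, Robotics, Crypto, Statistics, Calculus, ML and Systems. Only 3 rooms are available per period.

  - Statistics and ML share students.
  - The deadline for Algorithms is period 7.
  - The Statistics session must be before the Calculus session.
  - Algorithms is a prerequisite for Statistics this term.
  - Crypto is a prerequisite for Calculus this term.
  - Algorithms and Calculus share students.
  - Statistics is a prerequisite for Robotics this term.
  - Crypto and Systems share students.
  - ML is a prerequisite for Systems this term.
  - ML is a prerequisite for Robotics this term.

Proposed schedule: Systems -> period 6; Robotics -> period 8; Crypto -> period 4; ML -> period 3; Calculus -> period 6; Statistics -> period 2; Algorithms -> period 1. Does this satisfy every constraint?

Crypto and Systems share students — holds.
Only 3 rooms are available per period — holds.
Statistics is a prerequisite for Robotics this term — holds.
The Statistics session must be before the Calculus session — holds.
Statistics and ML share students — holds.
Algorithms and Calculus share students — holds.
Crypto is a prerequisite for Calculus this term — holds.
Algorithms is a prerequisite for Statistics this term — holds.
ML is a prerequisite for Systems this term — holds.
ML is a prerequisite for Robotics this term — holds.
The deadline for Algorithms is period 7 — holds.

Valid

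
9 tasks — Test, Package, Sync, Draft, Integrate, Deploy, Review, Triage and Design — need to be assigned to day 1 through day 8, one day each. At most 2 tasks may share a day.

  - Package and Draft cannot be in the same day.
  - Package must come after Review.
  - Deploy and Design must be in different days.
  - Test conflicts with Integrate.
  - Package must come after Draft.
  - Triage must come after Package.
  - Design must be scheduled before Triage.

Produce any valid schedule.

Review -> day 1; Integrate -> day 4; Deploy -> day 5; Draft -> day 1; Test -> day 3; Design -> day 2; Sync -> day 4; Package -> day 2; Triage -> day 3

Checking: Package(day 2) before Triage(day 3); Draft(day 1) before Package(day 2); Design(day 2) before Triage(day 3); Review(day 1) before Package(day 2); Test(day 3) != Integrate(day 4); Package(day 2) != Draft(day 1); Deploy(day 5) != Design(day 2); max 2 per day (cap 2).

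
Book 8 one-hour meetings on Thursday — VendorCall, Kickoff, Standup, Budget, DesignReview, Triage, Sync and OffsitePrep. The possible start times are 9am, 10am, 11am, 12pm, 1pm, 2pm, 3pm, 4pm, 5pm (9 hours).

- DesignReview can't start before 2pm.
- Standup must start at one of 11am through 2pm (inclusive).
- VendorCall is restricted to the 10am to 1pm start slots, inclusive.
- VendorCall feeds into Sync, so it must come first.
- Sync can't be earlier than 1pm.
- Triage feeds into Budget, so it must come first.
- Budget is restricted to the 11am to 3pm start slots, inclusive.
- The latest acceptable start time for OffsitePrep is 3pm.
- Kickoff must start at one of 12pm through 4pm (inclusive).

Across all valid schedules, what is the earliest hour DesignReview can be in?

2pm

DesignReview is available from 2pm.
DesignReview at 2pm is achievable: Triage=9am, VendorCall=10am, Standup=11am, Budget=11am, DesignReview=2pm, Sync=1pm, OffsitePrep=9am, Kickoff=12pm.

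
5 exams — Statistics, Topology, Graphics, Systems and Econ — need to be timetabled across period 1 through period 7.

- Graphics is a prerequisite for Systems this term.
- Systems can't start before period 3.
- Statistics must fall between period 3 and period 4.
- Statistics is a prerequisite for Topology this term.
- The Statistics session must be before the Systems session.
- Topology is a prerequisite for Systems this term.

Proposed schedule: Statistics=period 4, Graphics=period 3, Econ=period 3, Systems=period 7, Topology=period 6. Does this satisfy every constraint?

Systems can't start before period 3 — holds.
Graphics is a prerequisite for Systems this term — holds.
Statistics is a prerequisite for Topology this term — holds.
Topology is a prerequisite for Systems this term — holds.
The Statistics session must be before the Systems session — holds.
Statistics must fall between period 3 and period 4 — holds.

Yes, all constraints hold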